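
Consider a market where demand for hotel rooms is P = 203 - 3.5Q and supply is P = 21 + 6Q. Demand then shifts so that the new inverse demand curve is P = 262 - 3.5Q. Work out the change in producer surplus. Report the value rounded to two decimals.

829.60

Initial equilibrium: Q_0 = 19.1579, P_0 = 135.9474; CS_0 = (1/2)(19.1579)(67.0526) = 642.2936, PS_0 = (1/2)(19.1579)(114.9474) = 1101.0748.
New equilibrium: 262 - 3.5Q = 21 + 6Q gives Q_1 = 25.3684, P_1 = 173.2105; CS_1 = 1126.2244, PS_1 = 1930.6704.
Change in producer surplus = 1930.6704 - 1101.0748 = 829.5956.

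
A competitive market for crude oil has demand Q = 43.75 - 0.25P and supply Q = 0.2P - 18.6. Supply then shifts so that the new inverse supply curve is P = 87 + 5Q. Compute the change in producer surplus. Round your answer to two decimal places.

Rewriting demand in inverse form: P = 175 - 4Q.
Rewriting supply in inverse form: P = 93 + 5Q.
Initial equilibrium: Q_0 = 9.1111, P_0 = 138.5556; CS_0 = (1/2)(9.1111)(36.4444) = 166.0247, PS_0 = (1/2)(9.1111)(45.5556) = 207.5309.
New equilibrium: 175 - 4Q = 87 + 5Q gives Q_1 = 9.7778, P_1 = 135.8889; CS_1 = 191.2099, PS_1 = 239.0123.
Change in producer surplus = 239.0123 - 207.5309 = 31.4815.

31.48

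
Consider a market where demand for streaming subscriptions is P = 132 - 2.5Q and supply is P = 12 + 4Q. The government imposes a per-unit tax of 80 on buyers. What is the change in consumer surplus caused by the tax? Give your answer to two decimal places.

Pre-tax equilibrium: 132 - 2.5Q = 12 + 4Q gives Q* = 18.4615, P* = 85.8462.
With the tax, buyers' net willingness to pay falls by 80: (132 - 80) - 2.5Q = 12 + 4Q, so Q_t = 6.1538. Buyers pay P_b = 116.6154; sellers receive P_s = P_b - 80 = 36.6154.
CS falls from (1/2)(18.4615)(46.1538) = 426.0355 to (1/2)(6.1538)(15.3846) = 47.3373, a change of -378.6982.

-378.70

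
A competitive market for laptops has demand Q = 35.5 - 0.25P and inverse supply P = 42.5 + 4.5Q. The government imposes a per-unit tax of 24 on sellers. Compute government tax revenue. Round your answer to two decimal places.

Rewriting demand in inverse form: P = 142 - 4Q.
Without the tax, 142 - 4Q = 42.5 + 4.5Q so Q* = 11.7059 and P* = 95.1765.
With the tax, sellers need 24 more per unit: 142 - 4Q = 42.5 + 4.5Q + 24, so Q_t = 8.8824. Buyers pay P_b = 106.4706; sellers receive P_s = P_b - 24 = 82.4706.
Revenue is the tax times quantity traded: 24 x 8.8824 = 213.1765.

213.18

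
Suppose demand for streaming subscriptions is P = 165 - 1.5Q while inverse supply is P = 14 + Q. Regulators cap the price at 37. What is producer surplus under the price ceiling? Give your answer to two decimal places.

Without the control, 165 - 1.5Q = 14 + Q so Q* = 60.4 and P* = 74.4.
At P = 37, sellers supply (37 - 14)/1 = 23 while buyers want more, so the quantity traded is 23 at price 37.
PS is the triangle above supply below 37: (1/2)(23)(37 - 14) = 264.5.

264.50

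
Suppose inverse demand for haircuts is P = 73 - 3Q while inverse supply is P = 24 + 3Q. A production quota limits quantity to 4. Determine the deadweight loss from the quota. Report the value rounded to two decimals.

52.08

Without the quota, 73 - 3Q = 24 + 3Q gives Q* = 8.1667.
At Q = 4 the demand price is 73 - 3(4) = 61 and the supply price is 24 + 3(4) = 36.
Deadweight loss is the triangle between the curves from 4 to 8.1667: (1/2)(61 - 36)(8.1667 - 4) = 52.0833.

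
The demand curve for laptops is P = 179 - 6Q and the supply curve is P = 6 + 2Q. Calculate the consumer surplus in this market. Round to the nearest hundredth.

Equilibrium: 179 - 6Q = 6 + 2Q, so Q* = 21.625 and P* = 49.25.
The demand choke price is 179, so CS = (1/2)(Q*)(179 - P*) = (1/2)(21.625)(129.75) = 1402.9219.

1402.92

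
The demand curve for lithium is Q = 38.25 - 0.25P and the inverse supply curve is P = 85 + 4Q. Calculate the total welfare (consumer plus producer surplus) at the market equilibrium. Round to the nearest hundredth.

289.00

Rewriting demand in inverse form: P = 153 - 4Q.
Equilibrium: 153 - 4Q = 85 + 4Q, so Q* = 8.5 and P* = 119.
CS = (1/2)(8.5)(34) = 144.5 and PS = (1/2)(8.5)(34) = 144.5, so total surplus = 289.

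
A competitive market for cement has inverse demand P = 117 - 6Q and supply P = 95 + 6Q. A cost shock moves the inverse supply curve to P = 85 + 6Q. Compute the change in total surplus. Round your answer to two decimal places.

22.50

Initial equilibrium: Q_0 = 1.8333, P_0 = 106; CS_0 = (1/2)(1.8333)(11) = 10.0833, PS_0 = (1/2)(1.8333)(11) = 10.0833.
New equilibrium: 117 - 6Q = 85 + 6Q gives Q_1 = 2.6667, P_1 = 101; CS_1 = 21.3333, PS_1 = 21.3333.
Change in total surplus = (21.3333 + 21.3333) - (10.0833 + 10.0833) = 22.5.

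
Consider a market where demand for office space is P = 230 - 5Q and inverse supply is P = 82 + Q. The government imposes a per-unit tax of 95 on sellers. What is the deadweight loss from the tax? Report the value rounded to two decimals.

752.08

Pre-tax equilibrium: 230 - 5Q = 82 + Q gives Q* = 24.6667, P* = 106.6667.
With the tax, sellers need 95 more per unit: 230 - 5Q = 82 + Q + 95, so Q_t = 8.8333. Buyers pay P_b = 185.8333; sellers receive P_s = P_b - 95 = 90.8333.
The welfare triangle lost has base Q* - Q_t = 15.8333 and height t = 95, so DWL = (1/2)(15.8333)(95) = 752.0833.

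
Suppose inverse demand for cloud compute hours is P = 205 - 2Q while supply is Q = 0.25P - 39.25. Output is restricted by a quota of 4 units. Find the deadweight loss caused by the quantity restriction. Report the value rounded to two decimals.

48.00

Rewriting supply in inverse form: P = 157 + 4Q.
Without the quota, 205 - 2Q = 157 + 4Q gives Q* = 8.
At Q = 4 the demand price is 205 - 2(4) = 197 and the supply price is 157 + 4(4) = 173.
Deadweight loss is the triangle between the curves from 4 to 8: (1/2)(197 - 173)(8 - 4) = 48.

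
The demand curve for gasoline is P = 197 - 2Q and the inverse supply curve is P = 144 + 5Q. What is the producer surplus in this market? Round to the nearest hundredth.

Setting demand equal to supply, 53 = 7Q, so Q* = 7.5714 and P* = 181.8571.
The supply curve's price intercept is 144, so PS = (1/2)(Q*)(P* - 144) = (1/2)(7.5714)(37.8571) = 143.3163.

143.32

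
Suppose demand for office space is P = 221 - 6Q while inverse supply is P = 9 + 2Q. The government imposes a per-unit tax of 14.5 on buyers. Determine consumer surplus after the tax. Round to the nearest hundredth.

Pre-tax equilibrium: 221 - 6Q = 9 + 2Q gives Q* = 26.5, P* = 62.
With the tax, buyers' net willingness to pay falls by 14.5: (221 - 14.5) - 6Q = 9 + 2Q, so Q_t = 24.6875. Buyers pay P_b = 72.875; sellers receive P_s = P_b - 14.5 = 58.375.
CS = (1/2)(Q_t)(221 - P_b) = (1/2)(24.6875)(148.125) = 1828.418.

1828.42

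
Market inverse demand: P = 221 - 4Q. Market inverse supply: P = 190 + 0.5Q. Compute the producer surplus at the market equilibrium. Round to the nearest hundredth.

Set 221 - 4Q = 190 + 0.5Q, which gives 31 = 4.5Q, so Q* = 6.8889 and P* = 221 - 4(6.8889) = 193.4444.
PS is the area between P* and the supply curve from 0 to Q*: (1/2)(6.8889)(3.4444) = 11.8642.

11.86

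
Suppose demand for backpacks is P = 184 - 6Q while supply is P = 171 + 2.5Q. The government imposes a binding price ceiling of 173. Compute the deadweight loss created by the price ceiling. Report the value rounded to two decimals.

Free-market equilibrium: 184 - 6Q = 171 + 2.5Q gives Q* = 1.5294, P* = 174.8235.
At the ceiling price 173, quantity supplied is (173 - 171)/2.5 = 0.8; supply is the short side, so Q = 0.8 trades at P = 173.
The lost-trades triangle has base Q* - 0.8 = 0.7294 and height equal to the gap between the curves at Q = 0.8, which is 179.2 - 173 = 6.2. DWL = (1/2)(0.7294)(6.2) = 2.2612.

2.26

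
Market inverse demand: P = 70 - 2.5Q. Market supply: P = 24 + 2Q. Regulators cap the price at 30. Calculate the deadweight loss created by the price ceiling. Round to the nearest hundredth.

117.36

Without the control, 70 - 2.5Q = 24 + 2Q so Q* = 10.2222 and P* = 44.4444.
At P = 30, sellers supply (30 - 24)/2 = 3 while buyers want more, so the quantity traded is 3 at price 30.
At Q = 3 the demand price is 62.5 and the supply price is 30. Deadweight loss is the triangle between the curves from 3 to 10.2222: (1/2)(62.5 - 30)(10.2222 - 3) = 117.3611.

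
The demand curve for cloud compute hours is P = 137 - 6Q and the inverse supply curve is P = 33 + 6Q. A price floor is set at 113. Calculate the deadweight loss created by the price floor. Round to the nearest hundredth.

Without the control, 137 - 6Q = 33 + 6Q so Q* = 8.6667 and P* = 85.
At P = 113, buyers demand (137 - 113)/6 = 4 while sellers would supply more, so the quantity traded is 4 at price 113.
The lost-trades triangle has base Q* - 4 = 4.6667 and height equal to the gap between the curves at Q = 4, which is 113 - 57 = 56. DWL = (1/2)(4.6667)(56) = 130.6667.

130.67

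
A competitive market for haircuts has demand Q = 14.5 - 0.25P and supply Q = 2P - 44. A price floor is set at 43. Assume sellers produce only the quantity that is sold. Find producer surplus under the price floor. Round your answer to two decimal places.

Rewriting demand in inverse form: P = 58 - 4Q.
Rewriting supply in inverse form: P = 22 + 0.5Q.
Free-market equilibrium: 58 - 4Q = 22 + 0.5Q gives Q* = 8, P* = 26.
At the floor price 43, quantity demanded is (58 - 43)/4 = 3.75; demand is the short side, so Q = 3.75 trades at P = 43.
The supply price at Q = 3.75 is 23.875. PS is the trapezoid between 43 and supply over [0, 3.75]: (1/2)[(43 - 22) + (43 - 23.875)](3.75) = 75.2344.

75.23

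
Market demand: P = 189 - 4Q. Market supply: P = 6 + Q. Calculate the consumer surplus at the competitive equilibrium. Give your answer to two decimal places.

Setting demand equal to supply, 183 = 5Q, so Q* = 36.6 and P* = 42.6.
Consumer surplus is the triangle under demand above P*: (1/2)(36.6)(189 - 42.6) = (1/2)(36.6)(146.4) = 2679.12.

2679.12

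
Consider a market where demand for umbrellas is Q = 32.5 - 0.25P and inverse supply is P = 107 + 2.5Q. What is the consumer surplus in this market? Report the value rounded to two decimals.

Rewriting demand in inverse form: P = 130 - 4Q.
Setting demand equal to supply, 23 = 6.5Q, so Q* = 3.5385 and P* = 115.8462.
Consumer surplus is the triangle under demand above P*: (1/2)(3.5385)(130 - 115.8462) = (1/2)(3.5385)(14.1538) = 25.0414.

25.04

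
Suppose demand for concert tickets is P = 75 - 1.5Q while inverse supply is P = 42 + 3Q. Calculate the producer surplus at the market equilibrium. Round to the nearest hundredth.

Equilibrium: 75 - 1.5Q = 42 + 3Q, so Q* = 7.3333 and P* = 64.
The supply curve's price intercept is 42, so PS = (1/2)(Q*)(P* - 42) = (1/2)(7.3333)(22) = 80.6667.

80.67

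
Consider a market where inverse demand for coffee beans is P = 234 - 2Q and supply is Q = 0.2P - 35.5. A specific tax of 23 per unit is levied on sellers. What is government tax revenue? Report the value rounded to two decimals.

110.07

Rewriting supply in inverse form: P = 177.5 + 5Q.
Without the tax, 234 - 2Q = 177.5 + 5Q so Q* = 8.0714 and P* = 217.8571.
A tax on sellers shifts supply up by 23: 234 - 2Q = 177.5 + 5Q + 23, so Q_t = 4.7857. Buyers pay P_b = 224.4286; sellers receive P_s = P_b - 23 = 201.4286.
Tax revenue = t x Q_t = 23 x 4.7857 = 110.0714.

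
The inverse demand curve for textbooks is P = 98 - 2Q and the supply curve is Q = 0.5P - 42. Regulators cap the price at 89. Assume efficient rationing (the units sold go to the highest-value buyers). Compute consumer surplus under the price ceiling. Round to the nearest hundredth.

16.25

Rewriting supply in inverse form: P = 84 + 2Q.
Free-market equilibrium: 98 - 2Q = 84 + 2Q gives Q* = 3.5, P* = 91.
At P = 89, sellers supply (89 - 84)/2 = 2.5 while buyers want more, so the quantity traded is 2.5 at price 89.
The demand price at Q = 2.5 is 93. CS is the trapezoid between demand and 89 over [0, 2.5]: (1/2)[(98 - 89) + (93 - 89)](2.5) = 16.25.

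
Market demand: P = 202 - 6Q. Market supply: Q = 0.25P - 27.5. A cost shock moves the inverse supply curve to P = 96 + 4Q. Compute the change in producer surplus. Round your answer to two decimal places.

55.44

Rewriting supply in inverse form: P = 110 + 4Q.
Initial equilibrium: Q_0 = 9.2, P_0 = 146.8; CS_0 = (1/2)(9.2)(55.2) = 253.92, PS_0 = (1/2)(9.2)(36.8) = 169.28.
New equilibrium: 202 - 6Q = 96 + 4Q gives Q_1 = 10.6, P_1 = 138.4; CS_1 = 337.08, PS_1 = 224.72.
Change in producer surplus = 224.72 - 169.28 = 55.44.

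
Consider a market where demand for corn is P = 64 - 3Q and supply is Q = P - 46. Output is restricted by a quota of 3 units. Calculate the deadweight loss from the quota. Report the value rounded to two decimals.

Rewriting supply in inverse form: P = 46 + Q.
Without the quota, 64 - 3Q = 46 + Q gives Q* = 4.5.
At Q = 3 the demand price is 64 - 3(3) = 55 and the supply price is 46 + (3) = 49.
DWL = (1/2)(gap between curves at 3) x (Q* - 3) = (1/2)(6)(1.5) = 4.5.

4.50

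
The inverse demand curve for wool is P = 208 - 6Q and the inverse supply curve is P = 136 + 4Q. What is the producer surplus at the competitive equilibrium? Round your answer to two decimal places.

103.68

Setting demand equal to supply, 72 = 10Q, so Q* = 7.2 and P* = 164.8.
Producer surplus is the triangle above supply below P*: (1/2)(7.2)(164.8 - 136) = (1/2)(7.2)(28.8) = 103.68.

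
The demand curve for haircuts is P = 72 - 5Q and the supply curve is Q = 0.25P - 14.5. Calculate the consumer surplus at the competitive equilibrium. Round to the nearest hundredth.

6.05

Rewriting supply in inverse form: P = 58 + 4Q.
Set 72 - 5Q = 58 + 4Q, which gives 14 = 9Q, so Q* = 1.5556 and P* = 72 - 5(1.5556) = 64.2222.
CS is the area between the demand curve and P* from 0 to Q*: (1/2)(1.5556)(7.7778) = 6.0494.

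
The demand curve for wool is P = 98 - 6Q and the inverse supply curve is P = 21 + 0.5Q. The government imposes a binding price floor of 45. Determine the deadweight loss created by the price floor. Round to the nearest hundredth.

Free-market equilibrium: 98 - 6Q = 21 + 0.5Q gives Q* = 11.8462, P* = 26.9231.
At the floor price 45, quantity demanded is (98 - 45)/6 = 8.8333; demand is the short side, so Q = 8.8333 trades at P = 45.
The lost-trades triangle has base Q* - 8.8333 = 3.0128 and height equal to the gap between the curves at Q = 8.8333, which is 45 - 25.4167 = 19.5833. DWL = (1/2)(3.0128)(19.5833) = 29.5005.

29.50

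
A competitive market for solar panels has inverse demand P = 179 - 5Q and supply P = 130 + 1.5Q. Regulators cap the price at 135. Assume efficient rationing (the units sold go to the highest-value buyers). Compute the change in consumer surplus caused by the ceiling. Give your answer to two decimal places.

Without the control, 179 - 5Q = 130 + 1.5Q so Q* = 7.5385 and P* = 141.3077.
At the ceiling price 135, quantity supplied is (135 - 130)/1.5 = 3.3333; supply is the short side, so Q = 3.3333 trades at P = 135.
CS goes from (1/2)(7.5385)(37.6923) = 142.071 to 118.8889 (computed as (179 - 135)(3.3333) - (1/2)(5)(3.3333)^2), a change of -23.1821.

-23.18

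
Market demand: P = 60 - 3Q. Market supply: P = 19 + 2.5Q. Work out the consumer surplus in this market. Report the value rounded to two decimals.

Equilibrium: 60 - 3Q = 19 + 2.5Q, so Q* = 7.4545 and P* = 37.6364.
CS is the area between the demand curve and P* from 0 to Q*: (1/2)(7.4545)(22.3636) = 83.3554.

83.36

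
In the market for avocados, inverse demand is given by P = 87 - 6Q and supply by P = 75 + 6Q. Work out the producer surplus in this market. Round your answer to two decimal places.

Set 87 - 6Q = 75 + 6Q, which gives 12 = 12Q, so Q* = 1 and P* = 87 - 6(1) = 81.
PS is the area between P* and the supply curve from 0 to Q*: (1/2)(1)(6) = 3.

3.00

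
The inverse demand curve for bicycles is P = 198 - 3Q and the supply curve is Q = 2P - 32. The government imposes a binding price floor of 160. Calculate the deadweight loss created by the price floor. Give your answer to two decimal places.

Rewriting supply in inverse form: P = 16 + 0.5Q.
Free-market equilibrium: 198 - 3Q = 16 + 0.5Q gives Q* = 52, P* = 42.
At the floor price 160, quantity demanded is (198 - 160)/3 = 12.6667; demand is the short side, so Q = 12.6667 trades at P = 160.
The lost-trades triangle has base Q* - 12.6667 = 39.3333 and height equal to the gap between the curves at Q = 12.6667, which is 160 - 22.3333 = 137.6667. DWL = (1/2)(39.3333)(137.6667) = 2707.4444.

2707.44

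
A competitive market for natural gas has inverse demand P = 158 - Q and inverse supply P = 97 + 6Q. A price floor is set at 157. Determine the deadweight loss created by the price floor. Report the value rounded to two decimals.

Free-market equilibrium: 158 - Q = 97 + 6Q gives Q* = 8.7143, P* = 149.2857.
At P = 157, buyers demand (158 - 157)/1 = 1 while sellers would supply more, so the quantity traded is 1 at price 157.
At Q = 1 the demand price is 157 and the supply price is 103. Deadweight loss is the triangle between the curves from 1 to 8.7143: (1/2)(157 - 103)(8.7143 - 1) = 208.2857.

208.29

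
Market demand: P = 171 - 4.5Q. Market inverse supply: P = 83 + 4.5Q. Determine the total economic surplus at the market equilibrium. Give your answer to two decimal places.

Set 171 - 4.5Q = 83 + 4.5Q, which gives 88 = 9Q, so Q* = 9.7778 and P* = 171 - 4.5(9.7778) = 127.
CS = (1/2)(9.7778)(44) = 215.1111 and PS = (1/2)(9.7778)(44) = 215.1111, so total surplus = 430.2222.

430.22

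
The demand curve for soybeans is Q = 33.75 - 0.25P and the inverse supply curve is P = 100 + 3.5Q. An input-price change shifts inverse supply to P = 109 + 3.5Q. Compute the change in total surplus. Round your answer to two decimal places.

Rewriting demand in inverse form: P = 135 - 4Q.
Initial equilibrium: Q_0 = 4.6667, P_0 = 116.3333; CS_0 = (1/2)(4.6667)(18.6667) = 43.5556, PS_0 = (1/2)(4.6667)(16.3333) = 38.1111.
New equilibrium: 135 - 4Q = 109 + 3.5Q gives Q_1 = 3.4667, P_1 = 121.1333; CS_1 = 24.0356, PS_1 = 21.0311.
Change in total surplus = (24.0356 + 21.0311) - (43.5556 + 38.1111) = -36.6.

-36.60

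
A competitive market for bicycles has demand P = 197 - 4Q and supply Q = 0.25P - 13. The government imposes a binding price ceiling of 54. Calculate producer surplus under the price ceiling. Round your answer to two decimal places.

Rewriting supply in inverse form: P = 52 + 4Q.
Without the control, 197 - 4Q = 52 + 4Q so Q* = 18.125 and P* = 124.5.
At P = 54, sellers supply (54 - 52)/4 = 0.5 while buyers want more, so the quantity traded is 0.5 at price 54.
PS is the triangle above supply below 54: (1/2)(0.5)(54 - 52) = 0.5.

0.50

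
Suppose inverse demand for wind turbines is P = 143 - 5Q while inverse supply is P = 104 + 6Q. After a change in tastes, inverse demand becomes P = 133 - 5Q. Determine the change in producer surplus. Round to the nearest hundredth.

-16.86

Initial equilibrium: Q_0 = 3.5455, P_0 = 125.2727; CS_0 = (1/2)(3.5455)(17.7273) = 31.4256, PS_0 = (1/2)(3.5455)(21.2727) = 37.7107.
New equilibrium: 133 - 5Q = 104 + 6Q gives Q_1 = 2.6364, P_1 = 119.8182; CS_1 = 17.376, PS_1 = 20.8512.
Change in producer surplus = 20.8512 - 37.7107 = -16.8595.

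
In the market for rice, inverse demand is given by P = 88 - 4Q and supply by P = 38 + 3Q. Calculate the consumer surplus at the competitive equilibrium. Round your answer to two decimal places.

Set 88 - 4Q = 38 + 3Q, which gives 50 = 7Q, so Q* = 7.1429 and P* = 88 - 4(7.1429) = 59.4286.
Consumer surplus is the triangle under demand above P*: (1/2)(7.1429)(88 - 59.4286) = (1/2)(7.1429)(28.5714) = 102.0408.

102.04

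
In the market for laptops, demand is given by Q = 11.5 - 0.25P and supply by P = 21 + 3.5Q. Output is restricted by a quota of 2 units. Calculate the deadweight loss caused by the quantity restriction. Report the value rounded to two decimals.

6.67

Rewriting demand in inverse form: P = 46 - 4Q.
Unrestricted equilibrium: Q* = (46 - 21)/(4 + 3.5) = 3.3333.
At Q = 2 the demand price is 46 - 4(2) = 38 and the supply price is 21 + 3.5(2) = 28.
DWL = (1/2)(gap between curves at 2) x (Q* - 2) = (1/2)(10)(1.3333) = 6.6667.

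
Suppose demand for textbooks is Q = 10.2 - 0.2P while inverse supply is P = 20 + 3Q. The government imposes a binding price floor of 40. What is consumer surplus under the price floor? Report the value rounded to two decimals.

12.10

Rewriting demand in inverse form: P = 51 - 5Q.
Without the control, 51 - 5Q = 20 + 3Q so Q* = 3.875 and P* = 31.625.
At the floor price 40, quantity demanded is (51 - 40)/5 = 2.2; demand is the short side, so Q = 2.2 trades at P = 40.
CS is the triangle under demand above 40: (1/2)(2.2)(51 - 40) = 12.1.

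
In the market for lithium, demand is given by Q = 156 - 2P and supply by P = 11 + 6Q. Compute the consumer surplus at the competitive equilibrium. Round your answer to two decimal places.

Rewriting demand in inverse form: P = 78 - 0.5Q.
Setting demand equal to supply, 67 = 6.5Q, so Q* = 10.3077 and P* = 72.8462.
Consumer surplus is the triangle under demand above P*: (1/2)(10.3077)(78 - 72.8462) = (1/2)(10.3077)(5.1538) = 26.5621.

26.56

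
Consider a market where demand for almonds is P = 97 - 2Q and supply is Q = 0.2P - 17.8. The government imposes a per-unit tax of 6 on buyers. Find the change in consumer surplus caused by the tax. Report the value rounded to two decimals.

-1.22

Rewriting supply in inverse form: P = 89 + 5Q.
Without the tax, 97 - 2Q = 89 + 5Q so Q* = 1.1429 and P* = 94.7143.
With the tax, buyers' net willingness to pay falls by 6: (97 - 6) - 2Q = 89 + 5Q, so Q_t = 0.2857. Buyers pay P_b = 96.4286; sellers receive P_s = P_b - 6 = 90.4286.
CS falls from (1/2)(1.1429)(2.2857) = 1.3061 to (1/2)(0.2857)(0.5714) = 0.0816, a change of -1.2245.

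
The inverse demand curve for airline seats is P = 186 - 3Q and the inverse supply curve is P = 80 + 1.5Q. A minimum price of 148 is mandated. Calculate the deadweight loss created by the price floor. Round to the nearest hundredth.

266.78

Without the control, 186 - 3Q = 80 + 1.5Q so Q* = 23.5556 and P* = 115.3333.
At P = 148, buyers demand (186 - 148)/3 = 12.6667 while sellers would supply more, so the quantity traded is 12.6667 at price 148.
At Q = 12.6667 the demand price is 148 and the supply price is 99. Deadweight loss is the triangle between the curves from 12.6667 to 23.5556: (1/2)(148 - 99)(23.5556 - 12.6667) = 266.7778.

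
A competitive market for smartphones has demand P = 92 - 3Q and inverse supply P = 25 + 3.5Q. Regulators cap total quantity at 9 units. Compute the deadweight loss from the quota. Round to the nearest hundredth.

5.56

Unrestricted equilibrium: Q* = (92 - 25)/(3 + 3.5) = 10.3077.
At Q = 9 the demand price is 92 - 3(9) = 65 and the supply price is 25 + 3.5(9) = 56.5.
DWL = (1/2)(gap between curves at 9) x (Q* - 9) = (1/2)(8.5)(1.3077) = 5.5577.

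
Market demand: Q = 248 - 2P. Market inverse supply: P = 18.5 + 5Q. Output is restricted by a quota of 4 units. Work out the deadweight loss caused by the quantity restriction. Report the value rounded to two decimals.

633.84

Rewriting demand in inverse form: P = 124 - 0.5Q.
Unrestricted equilibrium: Q* = (124 - 18.5)/(0.5 + 5) = 19.1818.
At Q = 4 the demand price is 124 - 0.5(4) = 122 and the supply price is 18.5 + 5(4) = 38.5.
DWL = (1/2)(gap between curves at 4) x (Q* - 4) = (1/2)(83.5)(15.1818) = 633.8409.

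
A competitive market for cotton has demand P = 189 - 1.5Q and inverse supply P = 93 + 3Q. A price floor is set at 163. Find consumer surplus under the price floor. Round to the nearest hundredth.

225.33

Free-market equilibrium: 189 - 1.5Q = 93 + 3Q gives Q* = 21.3333, P* = 157.
At P = 163, buyers demand (189 - 163)/1.5 = 17.3333 while sellers would supply more, so the quantity traded is 17.3333 at price 163.
CS is the triangle under demand above 163: (1/2)(17.3333)(189 - 163) = 225.3333.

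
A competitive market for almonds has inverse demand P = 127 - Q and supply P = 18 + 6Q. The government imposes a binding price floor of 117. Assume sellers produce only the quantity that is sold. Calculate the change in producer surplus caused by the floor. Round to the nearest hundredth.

Without the control, 127 - Q = 18 + 6Q so Q* = 15.5714 and P* = 111.4286.
At P = 117, buyers demand (127 - 117)/1 = 10 while sellers would supply more, so the quantity traded is 10 at price 117.
PS goes from (1/2)(15.5714)(93.4286) = 727.4082 to 690 (computed as (117 - 18)(10) - (1/2)(6)(10)^2), a change of -37.4082.

-37.41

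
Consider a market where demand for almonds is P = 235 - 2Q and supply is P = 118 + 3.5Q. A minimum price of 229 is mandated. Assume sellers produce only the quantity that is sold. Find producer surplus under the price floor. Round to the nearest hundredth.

Free-market equilibrium: 235 - 2Q = 118 + 3.5Q gives Q* = 21.2727, P* = 192.4545.
At P = 229, buyers demand (235 - 229)/2 = 3 while sellers would supply more, so the quantity traded is 3 at price 229.
The supply price at Q = 3 is 128.5. PS is the trapezoid between 229 and supply over [0, 3]: (1/2)[(229 - 118) + (229 - 128.5)](3) = 317.25.

317.25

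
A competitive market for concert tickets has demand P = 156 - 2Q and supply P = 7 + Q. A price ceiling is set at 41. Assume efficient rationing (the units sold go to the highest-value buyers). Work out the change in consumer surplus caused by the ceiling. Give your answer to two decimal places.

287.22

Free-market equilibrium: 156 - 2Q = 7 + Q gives Q* = 49.6667, P* = 56.6667.
At the ceiling price 41, quantity supplied is (41 - 7)/1 = 34; supply is the short side, so Q = 34 trades at P = 41.
CS goes from (1/2)(49.6667)(99.3333) = 2466.7778 to 2754 (computed as (156 - 41)(34) - (1/2)(2)(34)^2), a change of 287.2222.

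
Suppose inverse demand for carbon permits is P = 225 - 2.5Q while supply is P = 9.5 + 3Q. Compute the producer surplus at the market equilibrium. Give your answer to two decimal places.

2302.82

Set 225 - 2.5Q = 9.5 + 3Q, which gives 215.5 = 5.5Q, so Q* = 39.1818 and P* = 225 - 2.5(39.1818) = 127.0455.
Producer surplus is the triangle above supply below P*: (1/2)(39.1818)(127.0455 - 9.5) = (1/2)(39.1818)(117.5455) = 2302.8223.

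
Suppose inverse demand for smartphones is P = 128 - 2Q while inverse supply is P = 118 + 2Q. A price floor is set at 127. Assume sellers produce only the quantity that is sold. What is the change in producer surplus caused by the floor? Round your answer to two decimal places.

-2.00

Free-market equilibrium: 128 - 2Q = 118 + 2Q gives Q* = 2.5, P* = 123.
At P = 127, buyers demand (128 - 127)/2 = 0.5 while sellers would supply more, so the quantity traded is 0.5 at price 127.
PS goes from (1/2)(2.5)(5) = 6.25 to 4.25 (computed as (127 - 118)(0.5) - (1/2)(2)(0.5)^2), a change of -2.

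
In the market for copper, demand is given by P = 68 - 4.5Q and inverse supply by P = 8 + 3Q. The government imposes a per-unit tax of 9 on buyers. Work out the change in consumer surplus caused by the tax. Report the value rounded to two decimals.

Pre-tax equilibrium: 68 - 4.5Q = 8 + 3Q gives Q* = 8, P* = 32.
With the tax, buyers' net willingness to pay falls by 9: (68 - 9) - 4.5Q = 8 + 3Q, so Q_t = 6.8. Buyers pay P_b = 37.4; sellers receive P_s = P_b - 9 = 28.4.
Consumers lose the trapezoid between P* and P_b out to Q_t plus the triangle from Q_t to Q*: change in CS = 104.04 - 144 = -39.96.

-39.96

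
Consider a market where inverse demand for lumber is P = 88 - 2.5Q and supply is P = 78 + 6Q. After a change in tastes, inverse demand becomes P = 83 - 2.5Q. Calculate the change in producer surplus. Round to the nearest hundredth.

Initial equilibrium: Q_0 = 1.1765, P_0 = 85.0588; CS_0 = (1/2)(1.1765)(2.9412) = 1.7301, PS_0 = (1/2)(1.1765)(7.0588) = 4.1522.
New equilibrium: 83 - 2.5Q = 78 + 6Q gives Q_1 = 0.5882, P_1 = 81.5294; CS_1 = 0.4325, PS_1 = 1.0381.
Change in producer surplus = 1.0381 - 4.1522 = -3.1142.

-3.11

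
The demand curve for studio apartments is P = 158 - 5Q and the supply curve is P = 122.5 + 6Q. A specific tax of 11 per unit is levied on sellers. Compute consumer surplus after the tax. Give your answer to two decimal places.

Pre-tax equilibrium: 158 - 5Q = 122.5 + 6Q gives Q* = 3.2273, P* = 141.8636.
A tax on sellers shifts supply up by 11: 158 - 5Q = 122.5 + 6Q + 11, so Q_t = 2.2273. Buyers pay P_b = 146.8636; sellers receive P_s = P_b - 11 = 135.8636.
Consumer surplus is the triangle under demand above P_b: (1/2)(2.2273)(158 - 146.8636) = 12.4019.

12.40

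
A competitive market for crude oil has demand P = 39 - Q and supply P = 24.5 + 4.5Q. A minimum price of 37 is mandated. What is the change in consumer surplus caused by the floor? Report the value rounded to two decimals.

-1.48

Free-market equilibrium: 39 - Q = 24.5 + 4.5Q gives Q* = 2.6364, P* = 36.3636.
At the floor price 37, quantity demanded is (39 - 37)/1 = 2; demand is the short side, so Q = 2 trades at P = 37.
CS goes from (1/2)(2.6364)(2.6364) = 3.4752 to 2 (computed as (39 - 37)(2) - (1/2)(1)(2)^2), a change of -1.4752.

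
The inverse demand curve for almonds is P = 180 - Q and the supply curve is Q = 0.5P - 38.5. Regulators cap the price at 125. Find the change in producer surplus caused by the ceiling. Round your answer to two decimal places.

Rewriting supply in inverse form: P = 77 + 2Q.
Without the control, 180 - Q = 77 + 2Q so Q* = 34.3333 and P* = 145.6667.
At the ceiling price 125, quantity supplied is (125 - 77)/2 = 24; supply is the short side, so Q = 24 trades at P = 125.
PS goes from (1/2)(34.3333)(68.6667) = 1178.7778 to 576 (computed as (125 - 77)(24) - (1/2)(2)(24)^2), a change of -602.7778.

-602.78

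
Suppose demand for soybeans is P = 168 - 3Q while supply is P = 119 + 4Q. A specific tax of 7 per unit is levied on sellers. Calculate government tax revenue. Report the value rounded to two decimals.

Pre-tax equilibrium: 168 - 3Q = 119 + 4Q gives Q* = 7, P* = 147.
With the tax, sellers need 7 more per unit: 168 - 3Q = 119 + 4Q + 7, so Q_t = 6. Buyers pay P_b = 150; sellers receive P_s = P_b - 7 = 143.
Revenue is the tax times quantity traded: 7 x 6 = 42.

42.00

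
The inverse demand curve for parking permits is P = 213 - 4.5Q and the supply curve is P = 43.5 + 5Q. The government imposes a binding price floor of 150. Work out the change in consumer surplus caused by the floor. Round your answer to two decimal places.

Without the control, 213 - 4.5Q = 43.5 + 5Q so Q* = 17.8421 and P* = 132.7105.
At P = 150, buyers demand (213 - 150)/4.5 = 14 while sellers would supply more, so the quantity traded is 14 at price 150.
CS goes from (1/2)(17.8421)(80.2895) = 716.2666 to 441 (computed as (213 - 150)(14) - (1/2)(4.5)(14)^2), a change of -275.2666.

-275.27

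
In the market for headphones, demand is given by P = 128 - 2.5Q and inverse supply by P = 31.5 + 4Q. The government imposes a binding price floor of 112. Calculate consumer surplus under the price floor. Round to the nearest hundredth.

51.20

Without the control, 128 - 2.5Q = 31.5 + 4Q so Q* = 14.8462 and P* = 90.8846.
At P = 112, buyers demand (128 - 112)/2.5 = 6.4 while sellers would supply more, so the quantity traded is 6.4 at price 112.
CS is the triangle under demand above 112: (1/2)(6.4)(128 - 112) = 51.2.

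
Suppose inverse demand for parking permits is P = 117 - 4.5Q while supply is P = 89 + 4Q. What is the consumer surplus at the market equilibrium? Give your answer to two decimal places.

24.42

Set 117 - 4.5Q = 89 + 4Q, which gives 28 = 8.5Q, so Q* = 3.2941 and P* = 117 - 4.5(3.2941) = 102.1765.
Consumer surplus is the triangle under demand above P*: (1/2)(3.2941)(117 - 102.1765) = (1/2)(3.2941)(14.8235) = 24.4152.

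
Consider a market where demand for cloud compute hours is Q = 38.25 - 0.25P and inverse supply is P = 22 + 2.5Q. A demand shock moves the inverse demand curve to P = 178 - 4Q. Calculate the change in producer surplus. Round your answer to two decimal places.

Rewriting demand in inverse form: P = 153 - 4Q.
Initial equilibrium: Q_0 = 20.1538, P_0 = 72.3846; CS_0 = (1/2)(20.1538)(80.6154) = 812.355, PS_0 = (1/2)(20.1538)(50.3846) = 507.7219.
New equilibrium: 178 - 4Q = 22 + 2.5Q gives Q_1 = 24, P_1 = 82; CS_1 = 1152, PS_1 = 720.
Change in producer surplus = 720 - 507.7219 = 212.2781.

212.28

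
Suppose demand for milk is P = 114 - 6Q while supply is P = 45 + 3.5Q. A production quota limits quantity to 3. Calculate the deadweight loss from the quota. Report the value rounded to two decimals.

86.33

Unrestricted equilibrium: Q* = (114 - 45)/(6 + 3.5) = 7.2632.
At Q = 3 the demand price is 114 - 6(3) = 96 and the supply price is 45 + 3.5(3) = 55.5.
Deadweight loss is the triangle between the curves from 3 to 7.2632: (1/2)(96 - 55.5)(7.2632 - 3) = 86.3289.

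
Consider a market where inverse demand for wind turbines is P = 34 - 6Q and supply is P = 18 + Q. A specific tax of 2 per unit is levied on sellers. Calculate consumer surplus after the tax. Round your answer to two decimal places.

Without the tax, 34 - 6Q = 18 + Q so Q* = 2.2857 and P* = 20.2857.
With the tax, sellers need 2 more per unit: 34 - 6Q = 18 + Q + 2, so Q_t = 2. Buyers pay P_b = 22; sellers receive P_s = P_b - 2 = 20.
CS = (1/2)(Q_t)(34 - P_b) = (1/2)(2)(12) = 12.

12.00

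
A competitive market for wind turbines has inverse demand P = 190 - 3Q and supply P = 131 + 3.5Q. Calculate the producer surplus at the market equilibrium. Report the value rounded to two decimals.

144.18

Set 190 - 3Q = 131 + 3.5Q, which gives 59 = 6.5Q, so Q* = 9.0769 and P* = 190 - 3(9.0769) = 162.7692.
PS is the area between P* and the supply curve from 0 to Q*: (1/2)(9.0769)(31.7692) = 144.1834.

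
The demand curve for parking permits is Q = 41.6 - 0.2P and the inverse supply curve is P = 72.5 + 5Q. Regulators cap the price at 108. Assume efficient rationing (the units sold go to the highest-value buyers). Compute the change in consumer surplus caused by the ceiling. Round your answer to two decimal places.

Rewriting demand in inverse form: P = 208 - 5Q.
Without the control, 208 - 5Q = 72.5 + 5Q so Q* = 13.55 and P* = 140.25.
At the ceiling price 108, quantity supplied is (108 - 72.5)/5 = 7.1; supply is the short side, so Q = 7.1 trades at P = 108.
CS goes from (1/2)(13.55)(67.75) = 459.0063 to 583.975 (computed as (208 - 108)(7.1) - (1/2)(5)(7.1)^2), a change of 124.9688.

124.97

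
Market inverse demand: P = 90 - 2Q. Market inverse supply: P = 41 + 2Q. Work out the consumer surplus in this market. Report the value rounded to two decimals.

Setting demand equal to supply, 49 = 4Q, so Q* = 12.25 and P* = 65.5.
The demand choke price is 90, so CS = (1/2)(Q*)(90 - P*) = (1/2)(12.25)(24.5) = 150.0625.

150.06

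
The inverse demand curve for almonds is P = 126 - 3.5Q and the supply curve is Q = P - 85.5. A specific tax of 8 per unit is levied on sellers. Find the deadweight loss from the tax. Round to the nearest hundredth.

Rewriting supply in inverse form: P = 85.5 + Q.
Pre-tax equilibrium: 126 - 3.5Q = 85.5 + Q gives Q* = 9, P* = 94.5.
With the tax, sellers need 8 more per unit: 126 - 3.5Q = 85.5 + Q + 8, so Q_t = 7.2222. Buyers pay P_b = 100.7222; sellers receive P_s = P_b - 8 = 92.7222.
Deadweight loss is the triangle between the curves from Q_t to Q*: (1/2)(9 - 7.2222)(8) = 7.1111.

7.11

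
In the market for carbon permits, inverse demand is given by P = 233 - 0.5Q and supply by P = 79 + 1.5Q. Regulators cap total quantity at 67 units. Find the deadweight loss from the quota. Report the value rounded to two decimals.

Unrestricted equilibrium: Q* = (233 - 79)/(0.5 + 1.5) = 77.
At Q = 67 the demand price is 233 - 0.5(67) = 199.5 and the supply price is 79 + 1.5(67) = 179.5.
Deadweight loss is the triangle between the curves from 67 to 77: (1/2)(199.5 - 179.5)(77 - 67) = 100.

100.00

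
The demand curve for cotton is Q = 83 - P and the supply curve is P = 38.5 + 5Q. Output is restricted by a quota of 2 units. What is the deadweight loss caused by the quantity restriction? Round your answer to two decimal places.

Rewriting demand in inverse form: P = 83 - Q.
Without the quota, 83 - Q = 38.5 + 5Q gives Q* = 7.4167.
At Q = 2 the demand price is 83 - (2) = 81 and the supply price is 38.5 + 5(2) = 48.5.
Deadweight loss is the triangle between the curves from 2 to 7.4167: (1/2)(81 - 48.5)(7.4167 - 2) = 88.0208.

88.02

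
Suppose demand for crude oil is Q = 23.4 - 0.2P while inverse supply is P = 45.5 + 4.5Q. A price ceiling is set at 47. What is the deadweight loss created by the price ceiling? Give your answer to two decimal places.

245.76

Rewriting demand in inverse form: P = 117 - 5Q.
Free-market equilibrium: 117 - 5Q = 45.5 + 4.5Q gives Q* = 7.5263, P* = 79.3684.
At P = 47, sellers supply (47 - 45.5)/4.5 = 0.3333 while buyers want more, so the quantity traded is 0.3333 at price 47.
The lost-trades triangle has base Q* - 0.3333 = 7.193 and height equal to the gap between the curves at Q = 0.3333, which is 115.3333 - 47 = 68.3333. DWL = (1/2)(7.193)(68.3333) = 245.7602.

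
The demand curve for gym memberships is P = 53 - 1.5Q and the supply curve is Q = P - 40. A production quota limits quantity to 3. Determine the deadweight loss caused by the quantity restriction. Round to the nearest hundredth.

Rewriting supply in inverse form: P = 40 + Q.
Unrestricted equilibrium: Q* = (53 - 40)/(1.5 + 1) = 5.2.
At Q = 3 the demand price is 53 - 1.5(3) = 48.5 and the supply price is 40 + (3) = 43.
DWL = (1/2)(gap between curves at 3) x (Q* - 3) = (1/2)(5.5)(2.2) = 6.05.

6.05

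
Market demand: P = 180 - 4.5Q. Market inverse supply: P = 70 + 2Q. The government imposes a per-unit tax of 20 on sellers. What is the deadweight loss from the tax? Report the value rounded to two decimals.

30.77

Pre-tax equilibrium: 180 - 4.5Q = 70 + 2Q gives Q* = 16.9231, P* = 103.8462.
With the tax, sellers need 20 more per unit: 180 - 4.5Q = 70 + 2Q + 20, so Q_t = 13.8462. Buyers pay P_b = 117.6923; sellers receive P_s = P_b - 20 = 97.6923.
The welfare triangle lost has base Q* - Q_t = 3.0769 and height t = 20, so DWL = (1/2)(3.0769)(20) = 30.7692.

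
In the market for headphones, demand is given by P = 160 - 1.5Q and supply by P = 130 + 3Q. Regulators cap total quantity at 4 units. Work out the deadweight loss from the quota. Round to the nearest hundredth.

16.00

Unrestricted equilibrium: Q* = (160 - 130)/(1.5 + 3) = 6.6667.
At Q = 4 the demand price is 160 - 1.5(4) = 154 and the supply price is 130 + 3(4) = 142.
Deadweight loss is the triangle between the curves from 4 to 6.6667: (1/2)(154 - 142)(6.6667 - 4) = 16.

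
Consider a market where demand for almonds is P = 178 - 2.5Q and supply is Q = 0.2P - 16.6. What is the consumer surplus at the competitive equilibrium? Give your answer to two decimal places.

Rewriting supply in inverse form: P = 83 + 5Q.
Set 178 - 2.5Q = 83 + 5Q, which gives 95 = 7.5Q, so Q* = 12.6667 and P* = 178 - 2.5(12.6667) = 146.3333.
The demand choke price is 178, so CS = (1/2)(Q*)(178 - P*) = (1/2)(12.6667)(31.6667) = 200.5556.

200.56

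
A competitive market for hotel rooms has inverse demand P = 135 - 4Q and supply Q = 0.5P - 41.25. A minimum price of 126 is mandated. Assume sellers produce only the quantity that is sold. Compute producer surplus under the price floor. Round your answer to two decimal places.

Rewriting supply in inverse form: P = 82.5 + 2Q.
Free-market equilibrium: 135 - 4Q = 82.5 + 2Q gives Q* = 8.75, P* = 100.
At the floor price 126, quantity demanded is (135 - 126)/4 = 2.25; demand is the short side, so Q = 2.25 trades at P = 126.
The supply price at Q = 2.25 is 87. PS is the trapezoid between 126 and supply over [0, 2.25]: (1/2)[(126 - 82.5) + (126 - 87)](2.25) = 92.8125.

92.81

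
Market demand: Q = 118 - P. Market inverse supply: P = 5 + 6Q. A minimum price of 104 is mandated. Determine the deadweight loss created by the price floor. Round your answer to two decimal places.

16.07

Rewriting demand in inverse form: P = 118 - Q.
Without the control, 118 - Q = 5 + 6Q so Q* = 16.1429 and P* = 101.8571.
At P = 104, buyers demand (118 - 104)/1 = 14 while sellers would supply more, so the quantity traded is 14 at price 104.
The lost-trades triangle has base Q* - 14 = 2.1429 and height equal to the gap between the curves at Q = 14, which is 104 - 89 = 15. DWL = (1/2)(2.1429)(15) = 16.0714.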